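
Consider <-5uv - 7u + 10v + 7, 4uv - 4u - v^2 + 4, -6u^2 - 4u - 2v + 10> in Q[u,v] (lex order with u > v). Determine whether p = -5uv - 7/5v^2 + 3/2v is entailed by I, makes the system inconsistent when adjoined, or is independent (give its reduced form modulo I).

First compute the reduced Gröbner basis of I by Buchberger's algorithm.
f_1 = -5uv - 7u + 10v + 7, LT = uv.
f_2 = 4uv - 4u - v^2 + 4, LT = uv.
f_3 = -6u^2 - 4u - 2v + 10, LT = u^2.

S(f_1,f_2): lcm = uv. S = 12/5u + 1/4v^2 - 2v - 12/5.
  leading term u: no divisor's leading term divides it; move 12/5u to the remainder.
  leading term v^2: no divisor's leading term divides it; move 1/4v^2 to the remainder.
  leading term v: no divisor's leading term divides it; move -2v to the remainder.
  leading term 1: no divisor's leading term divides it; move -12/5 to the remainder.
  remainder 12/5u + 1/4v^2 - 2v - 12/5 ≠ 0; add h_4 = 12/5u + 1/4v^2 - 2v - 12/5 to the basis.

S(f_1,f_3): lcm = u^2v. S = 7/5u^2 - 8/3uv - 7/5u - 1/3v^2 + 5/3v.
  leading term u^2: subtract (-7/30)·f_3 from 7/5u^2 - 8/3uv - 7/5u - 1/3v^2 + 5/3v → -8/3uv - 7/3u - 1/3v^2 + 6/5v + 7/3
  leading term uv: subtract (8/15)·f_1 from -8/3uv - 7/3u - 1/3v^2 + 6/5v + 7/3 → 7/5u - 1/3v^2 - 62/15v - 7/5
  leading term u: subtract (7/12)·h_4 from 7/5u - 1/3v^2 - 62/15v - 7/5 → -23/48v^2 - 89/30v
  leading term v^2: no divisor's leading term divides it; move -23/48v^2 to the remainder.
  leading term v: no divisor's leading term divides it; move -89/30v to the remainder.
  remainder -23/48v^2 - 89/30v ≠ 0; add h_5 = -23/48v^2 - 89/30v to the basis.

S(f_2,f_3): lcm = u^2v. S = -u^2 - 1/4uv^2 - 2/3uv + u - 1/3v^2 + 5/3v.
  leading term u^2: subtract (1/6)·f_3 from -u^2 - 1/4uv^2 - 2/3uv + u - 1/3v^2 + 5/3v → -1/4uv^2 - 2/3uv + 5/3u - 1/3v^2 + 2v - 5/3
  leading term uv^2: subtract (1/20v)·f_1 from -1/4uv^2 - 2/3uv + 5/3u - 1/3v^2 + 2v - 5/3 → -19/60uv + 5/3u - 5/6v^2 + 33/20v - 5/3
  leading term uv: subtract (19/300)·f_1 from -19/60uv + 5/3u - 5/6v^2 + 33/20v - 5/3 → 211/100u - 5/6v^2 + 61/60v - 211/100
  leading term u: subtract (211/240)·h_4 from 211/100u - 5/6v^2 + 61/60v - 211/100 → -337/320v^2 + 111/40v
  leading term v^2: subtract (1011/460)·h_5 from -337/320v^2 + 111/40v → 21379/2300v
  leading term v: no divisor's leading term divides it; move 21379/2300v to the remainder.
  remainder 21379/2300v ≠ 0; add h_6 = 21379/2300v to the basis.

The other S-polynomials (S(f_1,h_4), S(f_2,h_4), S(f_3,h_4), S(f_1,h_5), S(f_2,h_5), S(f_3,h_5), S(h_4,h_5), S(f_1,h_6), S(f_2,h_6), S(f_3,h_6), S(h_4,h_6), S(h_5,h_6)) all reduce to 0 modulo the current basis, so we have a Gröbner basis.
Inter-reduce: drop elements whose leading term is divisible by another's, tail-reduce, and make monic.
Reduced Gröbner basis: {u - 1, v}.
Label its elements g_1 = u - 1, g_2 = v.

Reduce p = -5uv - 7/5v^2 + 3/2v modulo G:
  leading term uv: subtract (-5v)·g_1 from -5uv - 7/5v^2 + 3/2v → -7/5v^2 - 7/2v
  leading term v^2: subtract (-7/5v)·g_2 from -7/5v^2 - 7/2v → -7/2v
  leading term v: subtract (-7/2)·g_2 from -7/2v → 0
  normal form = 0.
Since the normal form is 0, p ∈ I.

-5uv - 7/5v^2 + 3/2v lies in I (it reduces to 0).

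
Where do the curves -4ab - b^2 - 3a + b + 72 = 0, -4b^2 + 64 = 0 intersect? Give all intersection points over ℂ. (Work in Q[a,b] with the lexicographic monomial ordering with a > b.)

{(-4, -4), (60/19, 4)}

Compute a lex Gröbner basis by Buchberger's algorithm.
f_1 = -4ab - 3a - b^2 + b + 72, LT = ab.
f_2 = -4b^2 + 64, LT = b^2.

S(f_1,f_2): lcm = ab^2. S = 3/4ab + 16a + 1/4b^3 - 1/4b^2 - 18b.
  reduce S modulo (f_1, f_2):
  remainder 247/16a - 221/16b + 13/2 ≠ 0; add h_3 = 247/16a - 221/16b + 13/2 to the basis.

The other S-polynomials (S(f_1,h_3), S(f_2,h_3)) all reduce to 0 modulo the current basis, so we have a Gröbner basis.
Inter-reduce: drop elements whose leading term is divisible by another's, tail-reduce, and make monic.
Reduced Gröbner basis: {a - 17/19b + 8/19, b^2 - 16}.

Elimination: the polynomial b^2 - 16 lies in the elimination ideal for b, so b ∈ {-4, 4}. For each such b, the remaining basis elements (now univariate) give the rest of the solution.
  b = -4: the earlier basis element becomes a + 4 = 0, giving a = -4 — point (-4, -4).
  b = 4: the earlier basis element becomes a - 60/19 = 0, giving a = 60/19 — point (60/19, 4).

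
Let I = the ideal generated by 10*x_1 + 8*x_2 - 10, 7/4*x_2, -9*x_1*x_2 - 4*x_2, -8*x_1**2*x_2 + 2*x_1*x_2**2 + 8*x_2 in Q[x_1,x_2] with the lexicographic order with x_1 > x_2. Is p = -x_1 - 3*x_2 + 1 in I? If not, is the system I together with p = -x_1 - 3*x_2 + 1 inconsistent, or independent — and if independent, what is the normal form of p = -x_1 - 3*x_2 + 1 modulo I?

First compute the reduced Gröbner basis of I by Buchberger's algorithm.
f_1 = 10*x_1 + 8*x_2 - 10, LT = x_1.
f_2 = 7/4*x_2, LT = x_2.
f_3 = -9*x_1*x_2 - 4*x_2, LT = x_1*x_2.
f_4 = -8*x_1**2*x_2 + 2*x_1*x_2**2 + 8*x_2, LT = x_1**2*x_2.

The S-polynomials (S(f_1,f_2), S(f_1,f_3), S(f_1,f_4), S(f_2,f_3), S(f_2,f_4), S(f_3,f_4)) all reduce to 0 modulo the current basis, so we have a Gröbner basis.
Inter-reduce: drop elements whose leading term is divisible by another's, tail-reduce, and make monic.
Reduced Gröbner basis: {x_1 - 1, x_2}.
Label its elements g_1 = x_1 - 1, g_2 = x_2.

Reduce p = -x_1 - 3*x_2 + 1 modulo G:
  leading term x_1: subtract (-1)·g_1 from -x_1 - 3*x_2 + 1 → -3*x_2
  leading term x_2: subtract (-3)·g_2 from -3*x_2 → 0
  normal form = 0.
Since the normal form is 0, p ∈ I.

-x_1 - 3*x_2 + 1 lies in I (it reduces to 0).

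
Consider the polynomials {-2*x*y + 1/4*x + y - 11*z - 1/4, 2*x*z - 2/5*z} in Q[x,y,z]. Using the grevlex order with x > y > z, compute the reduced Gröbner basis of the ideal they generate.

f_1 = -2*x*y + 1/4*x + y - 11*z - 1/4, LT = x*y.
f_2 = 2*x*z - 2/5*z, LT = x*z.

S(f_1,f_2): lcm = x*y*z. S = -1/8*x*z - 3/10*y*z + 11/2*z**2 + 1/8*z.
  leading term x*z: subtract (-1/16)·f_2 from -1/8*x*z - 3/10*y*z + 11/2*z**2 + 1/8*z → -3/10*y*z + 11/2*z**2 + 1/10*z
  leading term y*z: no divisor's leading term divides it; move -3/10*y*z to the remainder.
  leading term z**2: no divisor's leading term divides it; move 11/2*z**2 to the remainder.
  leading term z: no divisor's leading term divides it; move 1/10*z to the remainder.
  remainder -3/10*y*z + 11/2*z**2 + 1/10*z ≠ 0; add g_3 = -3/10*y*z + 11/2*z**2 + 1/10*z to the basis.

S(f_1,g_3): lcm = x*y*z. S = 55/3*x*z**2 + 5/24*x*z - 1/2*y*z + 11/2*z**2 + 1/8*z.
  leading term x*z**2: subtract (55/6*z)·f_2 from 55/3*x*z**2 + 5/24*x*z - 1/2*y*z + 11/2*z**2 + 1/8*z → 5/24*x*z - 1/2*y*z + 55/6*z**2 + 1/8*z
  leading term x*z: subtract (5/48)·f_2 from 5/24*x*z - 1/2*y*z + 55/6*z**2 + 1/8*z → -1/2*y*z + 55/6*z**2 + 1/6*z
  leading term y*z: subtract (5/3)·g_3 from -1/2*y*z + 55/6*z**2 + 1/6*z → 0
  remainder 0.

S(f_2,g_3): lcm = x*y*z. S = 55/3*x*z**2 + 1/3*x*z - 1/5*y*z.
  leading term x*z**2: subtract (55/6*z)·f_2 from 55/3*x*z**2 + 1/3*x*z - 1/5*y*z → 1/3*x*z - 1/5*y*z + 11/3*z**2
  leading term x*z: subtract (1/6)·f_2 from 1/3*x*z - 1/5*y*z + 11/3*z**2 → -1/5*y*z + 11/3*z**2 + 1/15*z
  leading term y*z: subtract (2/3)·g_3 from -1/5*y*z + 11/3*z**2 + 1/15*z → 0
  remainder 0.

Every S-polynomial of the final basis reduces to 0, so we have a Gröbner basis.

G = {x*y - 1/8*x - 1/2*y + 11/2*z + 1/8, x*z - 1/5*z, y*z - 55/3*z**2 - 1/3*z}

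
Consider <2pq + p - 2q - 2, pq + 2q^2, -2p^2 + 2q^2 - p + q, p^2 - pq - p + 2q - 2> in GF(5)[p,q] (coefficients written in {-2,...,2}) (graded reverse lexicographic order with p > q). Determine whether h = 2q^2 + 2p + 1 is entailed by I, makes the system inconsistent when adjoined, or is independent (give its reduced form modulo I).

2q^2 + 2p + 1 lies in I (it reduces to 0).

First compute the reduced Gröbner basis of I by Buchberger's algorithm.
f_1 = 2pq + p - 2q - 2, LT = pq.
f_2 = pq + 2q^2, LT = pq.
f_3 = -2p^2 + 2q^2 - p + q, LT = p^2.
f_4 = p^2 - pq - p + 2q - 2, LT = p^2.

S(f_1,f_2): lcm = pq. S = -2q^2 - 2p - q - 1.
  reduce S modulo (f_1, f_2, f_3, f_4):
  remainder -2q^2 - 2p - q - 1 ≠ 0; add k_5 = -2q^2 - 2p - q - 1 to the basis.

S(f_1,f_3): lcm = p^2q. S = q^3 - 2p^2 + pq - 2q^2 - p.
  reduce S modulo (f_1, f_2, f_3, f_4, k_5):
  remainder 2p + 2q + 1 ≠ 0; add k_6 = 2p + 2q + 1 to the basis.

S(f_1,f_4): lcm = p^2q. S = pq^2 - 2p^2 - 2q^2 - p + 2q.
  reduce S modulo (f_1, f_2, f_3, f_4, k_5, k_6):
  remainder q ≠ 0; add k_7 = q to the basis.

The other S-polynomials (S(f_2,f_3), S(f_2,f_4), S(f_3,f_4), S(f_1,k_5), S(f_2,k_5), S(f_3,k_5), S(f_4,k_5), S(f_1,k_6), S(f_2,k_6), S(f_3,k_6), S(f_4,k_6), S(k_5,k_6), S(f_1,k_7), S(f_2,k_7), S(f_3,k_7), S(f_4,k_7), S(k_5,k_7), S(k_6,k_7)) all reduce to 0 modulo the current basis, so we have a Gröbner basis.
Inter-reduce: drop elements whose leading term is divisible by another's, tail-reduce, and make monic.
Reduced Gröbner basis: {p - 2, q}.
Label its elements g_1 = p - 2, g_2 = q.

Reduce h = 2q^2 + 2p + 1 modulo G:
  leading term q^2: subtract (2q)·g_2 from 2q^2 + 2p + 1 → 2p + 1
  leading term p: subtract (2)·g_1 from 2p + 1 → 0
  normal form = 0.
Since the normal form is 0, h ∈ I.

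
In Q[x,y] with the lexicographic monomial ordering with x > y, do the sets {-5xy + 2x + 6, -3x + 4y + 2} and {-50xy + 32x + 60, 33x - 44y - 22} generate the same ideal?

Since reduced Gröbner bases are canonical representatives of ideals under a given ordering, it suffices to compute and compare them.
Buchberger on the first generating set:
f_1 = -5xy + 2x + 6, LT = xy.
f_2 = -3x + 4y + 2, LT = x.

S(f_1,f_2): lcm = xy. S = -2/5x + 4/3y^2 + 2/3y - 6/5.
  leading term x: subtract (2/15)·f_2 from -2/5x + 4/3y^2 + 2/3y - 6/5 → 4/3y^2 + 2/15y - 22/15
  leading term y^2: no divisor's leading term divides it; move 4/3y^2 to the remainder.
  leading term y: no divisor's leading term divides it; move 2/15y to the remainder.
  leading term 1: no divisor's leading term divides it; move -22/15 to the remainder.
  remainder 4/3y^2 + 2/15y - 22/15 ≠ 0; add g_3 = 4/3y^2 + 2/15y - 22/15 to the basis.

The other S-polynomials (S(f_1,g_3), S(f_2,g_3)) all reduce to 0 modulo the current basis, so we have a Gröbner basis.
Inter-reduce: drop elements whose leading term is divisible by another's, tail-reduce, and make monic.
Reduced Gröbner basis: {x - 4/3y - 2/3, y^2 + 1/10y - 11/10}.

Buchberger on the second generating set:
h_1 = -50xy + 32x + 60, LT = xy.
h_2 = 33x - 44y - 22, LT = x.

S(h_1,h_2): lcm = xy. S = -16/25x + 4/3y^2 + 2/3y - 6/5.
  leading term x: subtract (-16/825)·h_2 from -16/25x + 4/3y^2 + 2/3y - 6/5 → 4/3y^2 - 14/75y - 122/75
  leading term y^2: no divisor's leading term divides it; move 4/3y^2 to the remainder.
  leading term y: no divisor's leading term divides it; move -14/75y to the remainder.
  leading term 1: no divisor's leading term divides it; move -122/75 to the remainder.
  remainder 4/3y^2 - 14/75y - 122/75 ≠ 0; add k_3 = 4/3y^2 - 14/75y - 122/75 to the basis.

The other S-polynomials (S(h_1,k_3), S(h_2,k_3)) all reduce to 0 modulo the current basis, so we have a Gröbner basis.
Inter-reduce: drop elements whose leading term is divisible by another's, tail-reduce, and make monic.
Reduced Gröbner basis: {x - 4/3y - 2/3, y^2 - 7/50y - 61/50}.

Since the reduced bases disagree, the two ideals are not the same.

No, the ideals differ.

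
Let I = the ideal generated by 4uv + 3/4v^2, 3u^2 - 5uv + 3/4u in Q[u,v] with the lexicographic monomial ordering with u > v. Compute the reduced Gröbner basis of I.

G = {u^2 + 1/4u + 5/16v^2, uv + 3/16v^2, v^3 - 12/89v^2}

The reduced Gröbner basis is the canonical form of the ideal for this ordering.

f_1 = 4uv + 3/4v^2, LT = uv.
f_2 = 3u^2 - 5uv + 3/4u, LT = u^2.

S(f_1,f_2): lcm = u^2v. S = 89/48uv^2 - 1/4uv.
  leading term uv^2: subtract (89/192v)·f_1 from 89/48uv^2 - 1/4uv → -1/4uv - 89/256v^3
  leading term uv: subtract (-1/16)·f_1 from -1/4uv - 89/256v^3 → -89/256v^3 + 3/64v^2
  leading term v^3: no divisor's leading term divides it; move -89/256v^3 to the remainder.
  leading term v^2: no divisor's leading term divides it; move 3/64v^2 to the remainder.
  remainder -89/256v^3 + 3/64v^2 ≠ 0; add g_3 = -89/256v^3 + 3/64v^2 to the basis.

The other S-polynomials (S(f_1,g_3), S(f_2,g_3)) all reduce to 0 modulo the current basis, so we have a Gröbner basis.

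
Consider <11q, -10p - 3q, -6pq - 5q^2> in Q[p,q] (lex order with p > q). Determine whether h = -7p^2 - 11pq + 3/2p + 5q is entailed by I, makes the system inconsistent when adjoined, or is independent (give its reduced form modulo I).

First compute the reduced Gröbner basis of I by Buchberger's algorithm.
f_1 = 11q, LT = q.
f_2 = -10p - 3q, LT = p.
f_3 = -6pq - 5q^2, LT = pq.

The S-polynomials (S(f_1,f_2), S(f_1,f_3), S(f_2,f_3)) all reduce to 0 modulo the current basis, so we have a Gröbner basis.
Inter-reduce: drop elements whose leading term is divisible by another's, tail-reduce, and make monic.
Reduced Gröbner basis: {p, q}.
Label its elements g_1 = p, g_2 = q.

Reduce h = -7p^2 - 11pq + 3/2p + 5q modulo G:
  leading term p^2: subtract (-7p)·g_1 from -7p^2 - 11pq + 3/2p + 5q → -11pq + 3/2p + 5q
  leading term pq: subtract (-11q)·g_1 from -11pq + 3/2p + 5q → 3/2p + 5q
  leading term p: subtract (3/2)·g_1 from 3/2p + 5q → 5q
  leading term q: subtract (5)·g_2 from 5q → 0
  normal form = 0.
Since the normal form is 0, h ∈ I.

The remainder on division by a Gröbner basis is unique — it is the normal form.

-7p^2 - 11pq + 3/2p + 5q lies in I (it reduces to 0).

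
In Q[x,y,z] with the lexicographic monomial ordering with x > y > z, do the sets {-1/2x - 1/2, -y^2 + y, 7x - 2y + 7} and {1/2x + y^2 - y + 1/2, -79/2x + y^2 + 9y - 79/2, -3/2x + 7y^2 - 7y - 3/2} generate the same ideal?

Two ideals are equal iff their reduced Gröbner bases coincide (the reduced basis is unique for a fixed ordering).
Buchberger on the first generating set:
f_1 = -1/2x - 1/2, LT = x.
f_2 = -y^2 + y, LT = y^2.
f_3 = 7x - 2y + 7, LT = x.

S(f_1,f_3): lcm = x. S = 2/7y.
  leading term y: no divisor's leading term divides it; move 2/7y to the remainder.
  remainder 2/7y ≠ 0; add g_4 = 2/7y to the basis.

The other S-polynomials (S(f_1,f_2), S(f_2,f_3), S(f_1,g_4), S(f_2,g_4), S(f_3,g_4)) all reduce to 0 modulo the current basis, so we have a Gröbner basis.
Inter-reduce: drop elements whose leading term is divisible by another's, tail-reduce, and make monic.
Reduced Gröbner basis: {x + 1, y}.

Buchberger on the second generating set:
h_1 = 1/2x + y^2 - y + 1/2, LT = x.
h_2 = -79/2x + y^2 + 9y - 79/2, LT = x.
h_3 = -3/2x + 7y^2 - 7y - 3/2, LT = x.

S(h_1,h_2): lcm = x. S = 160/79y^2 - 140/79y.
  leading term y^2: no divisor's leading term divides it; move 160/79y^2 to the remainder.
  leading term y: no divisor's leading term divides it; move -140/79y to the remainder.
  remainder 160/79y^2 - 140/79y ≠ 0; add k_4 = 160/79y^2 - 140/79y to the basis.

S(h_1,h_3): lcm = x. S = 20/3y^2 - 20/3y.
  leading term y^2: subtract (79/24)·k_4 from 20/3y^2 - 20/3y → -5/6y
  leading term y: no divisor's leading term divides it; move -5/6y to the remainder.
  remainder -5/6y ≠ 0; add k_5 = -5/6y to the basis.

The other S-polynomials (S(h_2,h_3), S(h_1,k_4), S(h_2,k_4), S(h_3,k_4), S(h_1,k_5), S(h_2,k_5), S(h_3,k_5), S(k_4,k_5)) all reduce to 0 modulo the current basis, so we have a Gröbner basis.
Inter-reduce: drop elements whose leading term is divisible by another's, tail-reduce, and make monic.
Reduced Gröbner basis: {x + 1, y}.

Same reduced basis, so the two generating sets span the same ideal.

Yes, the ideals are equal.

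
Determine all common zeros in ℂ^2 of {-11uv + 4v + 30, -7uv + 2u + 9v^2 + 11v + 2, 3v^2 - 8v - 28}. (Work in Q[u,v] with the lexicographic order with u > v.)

{(-1, -2)}

Compute a lex Gröbner basis by Buchberger's algorithm.
f_1 = -11uv + 4v + 30, LT = uv.
f_2 = -7uv + 2u + 9v^2 + 11v + 2, LT = uv.
f_3 = 3v^2 - 8v - 28, LT = v^2.

S(f_1,f_2): lcm = uv. S = 2/7u + 9/7v^2 + 93/77v - 188/77.
  reduce S modulo (f_1, f_2, f_3):
  remainder 2/7u + 51/11v + 736/77 ≠ 0; add h_4 = 2/7u + 51/11v + 736/77 to the basis.

S(f_1,f_3): lcm = uv^2. S = 8/3uv + 28/3u - 4/11v^2 - 30/11v.
  reduce S modulo (f_1, f_2, f_3, h_4):
  remainder -1696/11v - 3392/11 ≠ 0; add h_5 = -1696/11v - 3392/11 to the basis.

The other S-polynomials (S(f_2,f_3), S(f_1,h_4), S(f_2,h_4), S(f_3,h_4), S(f_1,h_5), S(f_2,h_5), S(f_3,h_5), S(h_4,h_5)) all reduce to 0 modulo the current basis, so we have a Gröbner basis.
Inter-reduce: drop elements whose leading term is divisible by another's, tail-reduce, and make monic.
Reduced Gröbner basis: {u + 1, v + 2}.

The lex basis is triangular: the last element involves only v. Solving v + 2 = 0 gives v ∈ {-2}; substituting each value into the earlier elements determines the remaining variables.
  v = -2: the earlier basis element becomes u + 1 = 0, giving u = -1 — point (-1, -2).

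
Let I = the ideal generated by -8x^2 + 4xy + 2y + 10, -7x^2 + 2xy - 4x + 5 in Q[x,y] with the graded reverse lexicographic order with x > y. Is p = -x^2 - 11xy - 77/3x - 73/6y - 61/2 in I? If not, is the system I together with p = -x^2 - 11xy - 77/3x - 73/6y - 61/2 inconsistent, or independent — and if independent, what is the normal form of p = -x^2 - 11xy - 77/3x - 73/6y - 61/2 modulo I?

First compute the reduced Gröbner basis of I by Buchberger's algorithm.
f_1 = -8x^2 + 4xy + 2y + 10, LT = x^2.
f_2 = -7x^2 + 2xy - 4x + 5, LT = x^2.

S(f_1,f_2): lcm = x^2. S = -3/14xy - 4/7x - 1/4y - 15/28.
  reduce S modulo (f_1, f_2):
  remainder -3/14xy - 4/7x - 1/4y - 15/28 ≠ 0; add h_3 = -3/14xy - 4/7x - 1/4y - 15/28 to the basis.

S(f_1,h_3): lcm = x^2y. S = -1/2xy^2 - 8/3x^2 - 7/6xy - 1/4y^2 - 5/2x - 5/4y.
  reduce S modulo (f_1, f_2, h_3):
  remainder 1/3y^2 + 11/18x + 25/36y - 5/12 ≠ 0; add h_4 = 1/3y^2 + 11/18x + 25/36y - 5/12 to the basis.

The other S-polynomials (S(f_2,h_3), S(f_1,h_4), S(f_2,h_4), S(h_3,h_4)) all reduce to 0 modulo the current basis, so we have a Gröbner basis.
Inter-reduce: drop elements whose leading term is divisible by another's, tail-reduce, and make monic.
Reduced Gröbner basis: {x^2 + 4/3x + 1/3y, xy + 8/3x + 7/6y + 5/2, y^2 + 11/6x + 25/12y - 5/4}.
Label its elements g_1 = x^2 + 4/3x + 1/3y, g_2 = xy + 8/3x + 7/6y + 5/2, g_3 = y^2 + 11/6x + 25/12y - 5/4.

Reduce p = -x^2 - 11xy - 77/3x - 73/6y - 61/2 modulo G:
  leading term x^2: subtract (-1)·g_1 from -x^2 - 11xy - 77/3x - 73/6y - 61/2 → -11xy - 73/3x - 71/6y - 61/2
  leading term xy: subtract (-11)·g_2 from -11xy - 73/3x - 71/6y - 61/2 → 5x + y - 3
  leading term x: no divisor's leading term divides it; move 5x to the remainder.
  leading term y: no divisor's leading term divides it; move y to the remainder.
  leading term 1: no divisor's leading term divides it; move -3 to the remainder.
  normal form = 5x + y - 3.
The normal form is nonzero, so p ∉ I. Since p minus its normal form lies in I, I + (p) = I + (r) where r = 5x + y - 3; decide whether this ideal is the whole ring.
Run Buchberger on G together with r (pairs among the g_i already reduce to 0 since G is a Gröbner basis):
g_1 = x^2 + 4/3x + 1/3y, LT = x^2.
g_2 = xy + 8/3x + 7/6y + 5/2, LT = xy.
g_3 = y^2 + 11/6x + 25/12y - 5/4, LT = y^2.
r = 5x + y - 3, LT = x.

S(g_1,r): lcm = x^2. S = -1/5xy + 29/15x + 1/3y.
  reduce S modulo (g_1, g_2, g_3, r):
  remainder 11/150y + 99/50 ≠ 0; add m_5 = 11/150y + 99/50 to the basis.

S(g_2,r): lcm = xy. S = -1/5y^2 + 8/3x + 53/30y + 5/2.
  reduce S modulo (g_1, g_2, g_3, r, m_5):
  remainder -77/2 ≠ 0; add m_6 = -77/2 to the basis.

The other S-polynomials (S(g_1,g_2), S(g_1,g_3), S(g_2,g_3), S(g_3,r), S(g_1,m_5), S(g_2,m_5), S(g_3,m_5), S(r,m_5), S(g_1,m_6), S(g_2,m_6), S(g_3,m_6), S(r,m_6), S(m_5,m_6)) all reduce to 0 modulo the current basis, so we have a Gröbner basis.
Inter-reduce: drop elements whose leading term is divisible by another's, tail-reduce, and make monic.
Reduced Gröbner basis: {1}.
The reduced Gröbner basis of I + (p) is {1}: the ideal is the whole ring, so the enlarged system has no common solution — adjoining p is inconsistent.

Ideal membership is decidable via reduction modulo a Gröbner basis.

Adjoining -x^2 - 11xy - 77/3x - 73/6y - 61/2 makes the ideal the whole ring: the system is inconsistent.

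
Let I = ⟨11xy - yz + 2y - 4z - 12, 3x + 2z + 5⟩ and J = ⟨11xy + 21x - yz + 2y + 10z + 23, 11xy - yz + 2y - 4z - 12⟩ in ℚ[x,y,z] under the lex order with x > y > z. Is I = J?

Since reduced Gröbner bases are canonical representatives of ideals under a given ordering, it suffices to compute and compare them.
Buchberger on the first generating set:
f_1 = 11xy - yz + 2y - 4z - 12, LT = xy.
f_2 = 3x + 2z + 5, LT = x.

S(f_1,f_2): lcm = xy. S = -25/33yz - 49/33y - 4/11z - 12/11.
  leading term yz: no divisor's leading term divides it; move -25/33yz to the remainder.
  leading term y: no divisor's leading term divides it; move -49/33y to the remainder.
  leading term z: no divisor's leading term divides it; move -4/11z to the remainder.
  leading term 1: no divisor's leading term divides it; move -12/11 to the remainder.
  remainder -25/33yz - 49/33y - 4/11z - 12/11 ≠ 0; add g_3 = -25/33yz - 49/33y - 4/11z - 12/11 to the basis.

The other S-polynomials (S(f_1,g_3), S(f_2,g_3)) all reduce to 0 modulo the current basis, so we have a Gröbner basis.
Inter-reduce: drop elements whose leading term is divisible by another's, tail-reduce, and make monic.
Reduced Gröbner basis: {x + ⅔z + 5/3, yz + 49/25y + 12/25z + 36/25}.

Buchberger on the second generating set:
h_1 = 11xy + 21x - yz + 2y + 10z + 23, LT = xy.
h_2 = 11xy - yz + 2y - 4z - 12, LT = xy.

S(h_1,h_2): lcm = xy. S = 21/11x + 14/11z + 35/11.
  leading term x: no divisor's leading term divides it; move 21/11x to the remainder.
  leading term z: no divisor's leading term divides it; move 14/11z to the remainder.
  leading term 1: no divisor's leading term divides it; move 35/11 to the remainder.
  remainder 21/11x + 14/11z + 35/11 ≠ 0; add k_3 = 21/11x + 14/11z + 35/11 to the basis.

S(h_1,k_3): lcm = xy. S = 21/11x - 25/33yz - 49/33y + 10/11z + 23/11.
  leading term x: subtract (1)·k_3 from 21/11x - 25/33yz - 49/33y + 10/11z + 23/11 → -25/33yz - 49/33y - 4/11z - 12/11
  leading term yz: no divisor's leading term divides it; move -25/33yz to the remainder.
  leading term y: no divisor's leading term divides it; move -49/33y to the remainder.
  leading term z: no divisor's leading term divides it; move -4/11z to the remainder.
  leading term 1: no divisor's leading term divides it; move -12/11 to the remainder.
  remainder -25/33yz - 49/33y - 4/11z - 12/11 ≠ 0; add k_4 = -25/33yz - 49/33y - 4/11z - 12/11 to the basis.

The other S-polynomials (S(h_2,k_3), S(h_1,k_4), S(h_2,k_4), S(k_3,k_4)) all reduce to 0 modulo the current basis, so we have a Gröbner basis.
Inter-reduce: drop elements whose leading term is divisible by another's, tail-reduce, and make monic.
Reduced Gröbner basis: {x + ⅔z + 5/3, yz + 49/25y + 12/25z + 36/25}.

Same reduced basis, so the two generating sets span the same ideal.

Yes, the ideals are equal.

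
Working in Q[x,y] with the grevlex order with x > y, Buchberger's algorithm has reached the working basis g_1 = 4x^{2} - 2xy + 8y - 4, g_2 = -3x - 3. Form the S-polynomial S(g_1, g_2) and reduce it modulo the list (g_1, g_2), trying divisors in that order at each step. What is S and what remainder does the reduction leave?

S(g_1, g_2) = -\tfrac{1}{2}xy - x + 2y - 1; remainder on division = \tfrac{5}{2}y.

lcm(LM(g_1), LM(g_2)) = x^{2}.
S = (lcm/LT(g_1))·g_1 − (lcm/LT(g_2))·g_2 = -\tfrac{1}{2}xy - x + 2y - 1.
Reduce S modulo (g_1, g_2) in that order:
  leading term xy: subtract (\tfrac{1}{6}y)·g_2 from -\tfrac{1}{2}xy - x + 2y - 1 → -x + \tfrac{5}{2}y - 1
  leading term x: subtract (\tfrac{1}{3})·g_2 from -x + \tfrac{5}{2}y - 1 → \tfrac{5}{2}y
  leading term y: no divisor's leading term divides it; move \tfrac{5}{2}y to the remainder.
The remainder \tfrac{5}{2}y is nonzero, so it would be added as the next basis element.
This is the inner loop of Buchberger's algorithm — each nonzero remainder becomes a new basis element.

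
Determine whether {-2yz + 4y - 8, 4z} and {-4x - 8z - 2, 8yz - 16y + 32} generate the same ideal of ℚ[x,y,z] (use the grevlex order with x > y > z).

No, the ideals differ.

For a fixed monomial order, each ideal has a unique reduced Gröbner basis; comparing bases decides equality.
Buchberger on the first generating set:
f_1 = -2yz + 4y - 8, LT = yz.
f_2 = 4z, LT = z.

S(f_1,f_2): lcm = yz. S = -2y + 4.
  leading term y: no divisor's leading term divides it; move -2y to the remainder.
  leading term 1: no divisor's leading term divides it; move 4 to the remainder.
  remainder -2y + 4 ≠ 0; add g_3 = -2y + 4 to the basis.

S(f_1,g_3): lcm = yz. S = -2y + 2z + 4.
  leading term y: subtract (1)·g_3 from -2y + 2z + 4 → 2z
  leading term z: subtract (½)·f_2 from 2z → 0
  remainder 0.

S(f_2,g_3): leading monomials are coprime, so the S-polynomial reduces to 0 (Buchberger's first criterion).
Every S-polynomial of the final basis reduces to 0, so we have a Gröbner basis.
Inter-reduce: drop elements whose leading term is divisible by another's, tail-reduce, and make monic.
Reduced Gröbner basis: {y - 2, z}.

Buchberger on the second generating set:
h_1 = -4x - 8z - 2, LT = x.
h_2 = 8yz - 16y + 32, LT = yz.

S(h_1,h_2): leading monomials are coprime, so the S-polynomial reduces to 0 (Buchberger's first criterion).
Every S-polynomial of the final basis reduces to 0, so we have a Gröbner basis.
Inter-reduce: drop elements whose leading term is divisible by another's, tail-reduce, and make monic.
Reduced Gröbner basis: {yz - 2y + 4, x + 2z + ½}.

Since the reduced bases disagree, the two ideals are not the same.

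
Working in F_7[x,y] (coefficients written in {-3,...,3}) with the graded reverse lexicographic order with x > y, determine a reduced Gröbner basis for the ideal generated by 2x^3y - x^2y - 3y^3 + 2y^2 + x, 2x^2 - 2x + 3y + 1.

f_1 = 2x^3y - x^2y - 3y^3 + 2y^2 + x, LT = x^3y.
f_2 = 2x^2 - 2x + 3y + 1, LT = x^2.

S(f_1,f_2): lcm = x^3y. S = -3x^2y + 2xy^2 + 2y^3 + 3xy + y^2 - 3x.
  leading term x^2y: subtract (2y)·f_2 from -3x^2y + 2xy^2 + 2y^3 + 3xy + y^2 - 3x → 2xy^2 + 2y^3 + 2y^2 - 3x - 2y
  leading term xy^2: no divisor's leading term divides it; move 2xy^2 to the remainder.
  leading term y^3: no divisor's leading term divides it; move 2y^3 to the remainder.
  leading term y^2: no divisor's leading term divides it; move 2y^2 to the remainder.
  leading term x: no divisor's leading term divides it; move -3x to the remainder.
  leading term y: no divisor's leading term divides it; move -2y to the remainder.
  remainder 2xy^2 + 2y^3 + 2y^2 - 3x - 2y ≠ 0; add g_3 = 2xy^2 + 2y^3 + 2y^2 - 3x - 2y to the basis.

S(f_1,g_3): lcm = x^3y^2. S = -x^2y^3 + 2x^2y^2 + 2y^4 - 2x^3 + x^2y + y^3 - 3xy.
  leading term x^2y^3: subtract (3y^3)·f_2 from -x^2y^3 + 2x^2y^2 + 2y^4 - 2x^3 + x^2y + y^3 - 3xy → 2x^2y^2 - xy^3 - 2x^3 + x^2y - 2y^3 - 3xy
  leading term x^2y^2: subtract (y^2)·f_2 from 2x^2y^2 - xy^3 - 2x^3 + x^2y - 2y^3 - 3xy → -xy^3 - 2x^3 + x^2y + 2xy^2 + 2y^3 - 3xy - y^2
  leading term xy^3: subtract (3y)·g_3 from -xy^3 - 2x^3 + x^2y + 2xy^2 + 2y^3 - 3xy - y^2 → y^4 - 2x^3 + x^2y + 2xy^2 + 3y^3 - xy - 2y^2
  leading term y^4: no divisor's leading term divides it; move y^4 to the remainder.
  leading term x^3: subtract (-x)·f_2 from -2x^3 + x^2y + 2xy^2 + 3y^3 - xy - 2y^2 → x^2y + 2xy^2 + 3y^3 - 2x^2 + 2xy - 2y^2 + x
  leading term x^2y: subtract (-3y)·f_2 from x^2y + 2xy^2 + 3y^3 - 2x^2 + 2xy - 2y^2 + x → 2xy^2 + 3y^3 - 2x^2 + 3xy + x + 3y
  leading term xy^2: subtract (1)·g_3 from 2xy^2 + 3y^3 - 2x^2 + 3xy + x + 3y → y^3 - 2x^2 + 3xy - 2y^2 - 3x - 2y
  leading term y^3: no divisor's leading term divides it; move y^3 to the remainder.
  leading term x^2: subtract (-1)·f_2 from -2x^2 + 3xy - 2y^2 - 3x - 2y → 3xy - 2y^2 + 2x + y + 1
  leading term xy: no divisor's leading term divides it; move 3xy to the remainder.
  leading term y^2: no divisor's leading term divides it; move -2y^2 to the remainder.
  leading term x: no divisor's leading term divides it; move 2x to the remainder.
  leading term y: no divisor's leading term divides it; move y to the remainder.
  leading term 1: no divisor's leading term divides it; move 1 to the remainder.
  remainder y^4 + y^3 + 3xy - 2y^2 + 2x + y + 1 ≠ 0; add g_4 = y^4 + y^3 + 3xy - 2y^2 + 2x + y + 1 to the basis.

The other S-polynomials (S(f_2,g_3), S(f_1,g_4), S(f_2,g_4), S(g_3,g_4)) all reduce to 0 modulo the current basis, so we have a Gröbner basis.
Inter-reduce: drop elements whose leading term is divisible by another's, tail-reduce, and make monic.

G = {y^4 + y^3 + 3xy - 2y^2 + 2x + y + 1, xy^2 + y^3 + y^2 + 2x - y, x^2 - x - 2y - 3}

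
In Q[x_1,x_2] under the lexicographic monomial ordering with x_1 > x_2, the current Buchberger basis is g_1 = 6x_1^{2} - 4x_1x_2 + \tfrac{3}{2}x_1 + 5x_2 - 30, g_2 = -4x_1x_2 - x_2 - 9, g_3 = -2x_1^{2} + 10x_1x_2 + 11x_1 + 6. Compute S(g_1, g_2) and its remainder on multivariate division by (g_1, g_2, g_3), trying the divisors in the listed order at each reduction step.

S(g_1, g_2) = -\tfrac{2}{3}x_1x_2^{2} - \tfrac{9}{4}x_1 + \tfrac{5}{6}x_2^{2} - 5x_2; remainder on division = -\tfrac{9}{4}x_1 + x_2^{2} - \tfrac{7}{2}x_2.

lcm(LM(g_1), LM(g_2)) = x_1^{2}x_2.
S = (lcm/LT(g_1))·g_1 − (lcm/LT(g_2))·g_2 = -\tfrac{2}{3}x_1x_2^{2} - \tfrac{9}{4}x_1 + \tfrac{5}{6}x_2^{2} - 5x_2.
Reduce S modulo (g_1, g_2, g_3) in that order:
  leading term x_1x_2^{2}: subtract (\tfrac{1}{6}x_2)·g_2 from -\tfrac{2}{3}x_1x_2^{2} - \tfrac{9}{4}x_1 + \tfrac{5}{6}x_2^{2} - 5x_2 → -\tfrac{9}{4}x_1 + x_2^{2} - \tfrac{7}{2}x_2
  leading term x_1: no divisor's leading term divides it; move -\tfrac{9}{4}x_1 to the remainder.
  leading term x_2^{2}: no divisor's leading term divides it; move x_2^{2} to the remainder.
  leading term x_2: no divisor's leading term divides it; move -\tfrac{7}{2}x_2 to the remainder.
The remainder -\tfrac{9}{4}x_1 + x_2^{2} - \tfrac{7}{2}x_2 is nonzero, so it would be added as the next basis element.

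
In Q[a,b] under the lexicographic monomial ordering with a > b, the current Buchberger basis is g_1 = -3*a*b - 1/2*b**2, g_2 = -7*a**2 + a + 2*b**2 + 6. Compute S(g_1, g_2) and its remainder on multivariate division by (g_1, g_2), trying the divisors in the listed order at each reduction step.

S(g_1, g_2) = 1/6*a*b**2 + 1/7*a*b + 2/7*b**3 + 6/7*b; remainder on division = 65/252*b**3 - 1/42*b**2 + 6/7*b.

lcm(LM(g_1), LM(g_2)) = a**2*b.
S = (lcm/LT(g_1))·g_1 − (lcm/LT(g_2))·g_2 = 1/6*a*b**2 + 1/7*a*b + 2/7*b**3 + 6/7*b.
Reduce S modulo (g_1, g_2) in that order:
  leading term a*b**2: subtract (-1/18*b)·g_1 from 1/6*a*b**2 + 1/7*a*b + 2/7*b**3 + 6/7*b → 1/7*a*b + 65/252*b**3 + 6/7*b
  leading term a*b: subtract (-1/21)·g_1 from 1/7*a*b + 65/252*b**3 + 6/7*b → 65/252*b**3 - 1/42*b**2 + 6/7*b
  leading term b**3: no divisor's leading term divides it; move 65/252*b**3 to the remainder.
  leading term b**2: no divisor's leading term divides it; move -1/42*b**2 to the remainder.
  leading term b: no divisor's leading term divides it; move 6/7*b to the remainder.
The remainder 65/252*b**3 - 1/42*b**2 + 6/7*b is nonzero, so it would be added as the next basis element.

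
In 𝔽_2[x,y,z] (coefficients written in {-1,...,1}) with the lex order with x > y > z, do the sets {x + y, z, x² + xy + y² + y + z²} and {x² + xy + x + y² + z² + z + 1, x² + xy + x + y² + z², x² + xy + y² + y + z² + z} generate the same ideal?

For a fixed monomial order, each ideal has a unique reduced Gröbner basis; comparing bases decides equality.
Buchberger on the first generating set:
f_1 = x + y, LT = x.
f_2 = z, LT = z.
f_3 = x² + xy + y² + y + z², LT = x².

S(f_1,f_3): lcm = x². S = y² + y + z².
  leading term y²: no divisor's leading term divides it; move y² to the remainder.
  leading term y: no divisor's leading term divides it; move y to the remainder.
  leading term z²: subtract (z)·f_2 from z² → 0
  remainder y² + y ≠ 0; add g_4 = y² + y to the basis.

The other S-polynomials (S(f_1,f_2), S(f_2,f_3), S(f_1,g_4), S(f_2,g_4), S(f_3,g_4)) all reduce to 0 modulo the current basis, so we have a Gröbner basis.
Inter-reduce: drop elements whose leading term is divisible by another's, tail-reduce, and make monic.
Reduced Gröbner basis: {x + y, y² + y, z}.

Buchberger on the second generating set:
h_1 = x² + xy + x + y² + z² + z + 1, LT = x².
h_2 = x² + xy + x + y² + z², LT = x².
h_3 = x² + xy + y² + y + z² + z, LT = x².

S(h_1,h_2): lcm = x². S = z + 1.
  leading term z: no divisor's leading term divides it; move z to the remainder.
  leading term 1: no divisor's leading term divides it; move 1 to the remainder.
  remainder z + 1 ≠ 0; add k_4 = z + 1 to the basis.

S(h_1,h_3): lcm = x². S = x + y + 1.
  leading term x: no divisor's leading term divides it; move x to the remainder.
  leading term y: no divisor's leading term divides it; move y to the remainder.
  leading term 1: no divisor's leading term divides it; move 1 to the remainder.
  remainder x + y + 1 ≠ 0; add k_5 = x + y + 1 to the basis.

S(h_1,k_5): lcm = x². S = y² + z² + z + 1.
  leading term y²: no divisor's leading term divides it; move y² to the remainder.
  leading term z²: subtract (z)·k_4 from z² + z + 1 → 1
  leading term 1: no divisor's leading term divides it; move 1 to the remainder.
  remainder y² + 1 ≠ 0; add k_6 = y² + 1 to the basis.

The other S-polynomials (S(h_2,h_3), S(h_1,k_4), S(h_2,k_4), S(h_3,k_4), S(h_2,k_5), S(h_3,k_5), S(k_4,k_5), S(h_1,k_6), S(h_2,k_6), S(h_3,k_6), S(k_4,k_6), S(k_5,k_6)) all reduce to 0 modulo the current basis, so we have a Gröbner basis.
Inter-reduce: drop elements whose leading term is divisible by another's, tail-reduce, and make monic.
Reduced Gröbner basis: {x + y + 1, y² + 1, z + 1}.

These differ, so the ideals are not equal.
The choice of monomial ordering does not affect the verdict — as long as both bases are computed under the same ordering, their equality decides ideal equality.

No, the ideals differ.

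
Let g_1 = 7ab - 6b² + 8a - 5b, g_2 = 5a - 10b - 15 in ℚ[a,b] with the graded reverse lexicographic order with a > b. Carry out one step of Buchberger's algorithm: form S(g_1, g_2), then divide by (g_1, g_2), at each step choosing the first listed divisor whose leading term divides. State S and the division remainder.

lcm(LM(g_1), LM(g_2)) = ab.
S = (lcm/LT(g_1))·g_1 − (lcm/LT(g_2))·g_2 = 8/7b² + 8/7a + 16/7b.
Reduce S modulo (g_1, g_2) in that order:
  leading term b²: no divisor's leading term divides it; move 8/7b² to the remainder.
  leading term a: subtract (8/35)·g_2 from 8/7a + 16/7b → 32/7b + 24/7
  leading term b: no divisor's leading term divides it; move 32/7b to the remainder.
  leading term 1: no divisor's leading term divides it; move 24/7 to the remainder.
The remainder 8/7b² + 32/7b + 24/7 is nonzero, so it would be added as the next basis element.
This is the inner loop of Buchberger's algorithm — each nonzero remainder becomes a new basis element.

S(g_1, g_2) = 8/7b² + 8/7a + 16/7b; remainder on division = 8/7b² + 32/7b + 24/7.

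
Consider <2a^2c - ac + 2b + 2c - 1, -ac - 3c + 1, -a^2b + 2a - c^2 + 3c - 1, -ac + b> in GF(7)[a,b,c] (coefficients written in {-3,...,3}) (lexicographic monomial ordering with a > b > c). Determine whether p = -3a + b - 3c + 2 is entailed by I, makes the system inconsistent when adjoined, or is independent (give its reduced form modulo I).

-3a + b - 3c + 2 lies in I (it reduces to 0).

First compute the reduced Gröbner basis of I by Buchberger's algorithm.
f_1 = 2a^2c - ac + 2b + 2c - 1, LT = a^2c.
f_2 = -ac - 3c + 1, LT = ac.
f_3 = -a^2b + 2a - c^2 + 3c - 1, LT = a^2b.
f_4 = -ac + b, LT = ac.

S(f_1,f_2): lcm = a^2c. S = a + b + c + 3.
  reduce S modulo (f_1, f_2, f_3, f_4):
  remainder a + b + c + 3 ≠ 0; add h_5 = a + b + c + 3 to the basis.

S(f_1,f_3): lcm = a^2bc. S = 3abc + 2ac + b^2 + bc + 3b - c^3 + 3c^2 - c.
  reduce S modulo (f_1, f_2, f_3, f_4, h_5):
  remainder b^2 - bc - b - c^3 + 3c^2 + 2 ≠ 0; add h_6 = b^2 - bc - b - c^3 + 3c^2 + 2 to the basis.

S(f_1,f_4): lcm = a^2c. S = ab + 3ac + b + c + 3.
  reduce S modulo (f_1, f_2, f_3, f_4, h_5, h_6):
  remainder -2bc - 3b - c^3 + 3c^2 - c + 1 ≠ 0; add h_7 = -2bc - 3b - c^3 + 3c^2 - c + 1 to the basis.

S(f_2,f_4): lcm = ac. S = b + 3c - 1.
  reduce S modulo (f_1, f_2, f_3, f_4, h_5, h_6, h_7):
  remainder b + 3c - 1 ≠ 0; add h_8 = b + 3c - 1 to the basis.

S(f_3,f_4): lcm = a^2bc. S = ab^2 - 2ac + c^3 - 3c^2 + c.
  reduce S modulo (f_1, f_2, f_3, f_4, h_5, h_6, h_7, h_8):
  remainder -3c^5 - 3c^4 - c^3 - 3c^2 + 2c - 2 ≠ 0; add h_9 = -3c^5 - 3c^4 - c^3 - 3c^2 + 2c - 2 to the basis.

S(f_1,h_5): lcm = a^2c. S = -abc - ac^2 + b + c + 3.
  reduce S modulo (f_1, f_2, f_3, f_4, h_5, h_6, h_7, h_8, h_9):
  remainder 2c^3 - 3c^2 - 2c ≠ 0; add h_10 = 2c^3 - 3c^2 - 2c to the basis.

S(f_3,h_5): lcm = a^2b. S = -ab^2 - abc - 3ab - 2a + c^2 - 3c + 1.
  reduce S modulo (f_1, f_2, f_3, f_4, h_5, h_6, h_7, h_8, h_9, h_10):
  remainder -c + 3 ≠ 0; add h_11 = -c + 3 to the basis.

The other S-polynomials (S(f_2,f_3), S(f_2,h_5), S(f_4,h_5), S(f_1,h_6), S(f_2,h_6), S(f_3,h_6), S(f_4,h_6), S(h_5,h_6), S(f_1,h_7), S(f_2,h_7), S(f_3,h_7), S(f_4,h_7), S(h_5,h_7), S(h_6,h_7), S(f_1,h_8), S(f_2,h_8), S(f_3,h_8), S(f_4,h_8), S(h_5,h_8), S(h_6,h_8), S(h_7,h_8), S(f_1,h_9), S(f_2,h_9), S(f_3,h_9), S(f_4,h_9), S(h_5,h_9), S(h_6,h_9), S(h_7,h_9), S(h_8,h_9), S(f_1,h_10), S(f_2,h_10), S(f_3,h_10), S(f_4,h_10), S(h_5,h_10), S(h_6,h_10), S(h_7,h_10), S(h_8,h_10), S(h_9,h_10), S(f_1,h_11), S(f_2,h_11), S(f_3,h_11), S(f_4,h_11), S(h_5,h_11), S(h_6,h_11), S(h_7,h_11), S(h_8,h_11), S(h_9,h_11), S(h_10,h_11)) all reduce to 0 modulo the current basis, so we have a Gröbner basis.
Inter-reduce: drop elements whose leading term is divisible by another's, tail-reduce, and make monic.
Reduced Gröbner basis: {a - 2, b + 1, c - 3}.
Label its elements g_1 = a - 2, g_2 = b + 1, g_3 = c - 3.

Reduce p = -3a + b - 3c + 2 modulo G:
  leading term a: subtract (-3)·g_1 from -3a + b - 3c + 2 → b - 3c + 3
  leading term b: subtract (1)·g_2 from b - 3c + 3 → -3c + 2
  leading term c: subtract (-3)·g_3 from -3c + 2 → 0
  normal form = 0.
Since the normal form is 0, p ∈ I.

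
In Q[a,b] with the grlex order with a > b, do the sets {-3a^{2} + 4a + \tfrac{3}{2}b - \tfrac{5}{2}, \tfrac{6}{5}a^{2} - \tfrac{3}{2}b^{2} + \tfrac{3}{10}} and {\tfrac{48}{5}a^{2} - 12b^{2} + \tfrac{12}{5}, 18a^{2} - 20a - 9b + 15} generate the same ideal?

Two ideals are equal iff their reduced Gröbner bases coincide (the reduced basis is unique for a fixed ordering).
Buchberger on the first generating set:
f_1 = -3a^{2} + 4a + \tfrac{3}{2}b - \tfrac{5}{2}, LT = a^{2}.
f_2 = \tfrac{6}{5}a^{2} - \tfrac{3}{2}b^{2} + \tfrac{3}{10}, LT = a^{2}.

S(f_1,f_2): lcm = a^{2}. S = \tfrac{5}{4}b^{2} - \tfrac{4}{3}a - \tfrac{1}{2}b + \tfrac{7}{12}.
  reduce S modulo (f_1, f_2):
  remainder \tfrac{5}{4}b^{2} - \tfrac{4}{3}a - \tfrac{1}{2}b + \tfrac{7}{12} ≠ 0; add g_3 = \tfrac{5}{4}b^{2} - \tfrac{4}{3}a - \tfrac{1}{2}b + \tfrac{7}{12} to the basis.

The other S-polynomials (S(f_1,g_3), S(f_2,g_3)) all reduce to 0 modulo the current basis, so we have a Gröbner basis.
Inter-reduce: drop elements whose leading term is divisible by another's, tail-reduce, and make monic.
Reduced Gröbner basis: {a^{2} - \tfrac{4}{3}a - \tfrac{1}{2}b + \tfrac{5}{6}, b^{2} - \tfrac{16}{15}a - \tfrac{2}{5}b + \tfrac{7}{15}}.

Buchberger on the second generating set:
h_1 = \tfrac{48}{5}a^{2} - 12b^{2} + \tfrac{12}{5}, LT = a^{2}.
h_2 = 18a^{2} - 20a - 9b + 15, LT = a^{2}.

S(h_1,h_2): lcm = a^{2}. S = -\tfrac{5}{4}b^{2} + \tfrac{10}{9}a + \tfrac{1}{2}b - \tfrac{7}{12}.
  reduce S modulo (h_1, h_2):
  remainder -\tfrac{5}{4}b^{2} + \tfrac{10}{9}a + \tfrac{1}{2}b - \tfrac{7}{12} ≠ 0; add k_3 = -\tfrac{5}{4}b^{2} + \tfrac{10}{9}a + \tfrac{1}{2}b - \tfrac{7}{12} to the basis.

The other S-polynomials (S(h_1,k_3), S(h_2,k_3)) all reduce to 0 modulo the current basis, so we have a Gröbner basis.
Inter-reduce: drop elements whose leading term is divisible by another's, tail-reduce, and make monic.
Reduced Gröbner basis: {a^{2} - \tfrac{10}{9}a - \tfrac{1}{2}b + \tfrac{5}{6}, b^{2} - \tfrac{8}{9}a - \tfrac{2}{5}b + \tfrac{7}{15}}.

Since the reduced bases disagree, the two ideals are not the same.

No, the ideals differ.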